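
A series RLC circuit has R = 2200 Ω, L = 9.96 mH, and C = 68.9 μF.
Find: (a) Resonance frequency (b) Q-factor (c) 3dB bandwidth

Step 1 — Resonance condition Im(Z)=0 gives ω₀ = 1/√(LC).
Step 2 — ω₀ = 1/√(0.00996·6.89e-05) = 1207 rad/s.
Step 3 — f₀ = ω₀/(2π) = 192.1 Hz.
Step 4 — Series Q: Q = ω₀L/R = 1207·0.00996/2200 = 0.005465.
Step 5 — 3dB bandwidth: Δω = ω₀/Q = 2.209e+05 rad/s; BW = Δω/(2π) = 3.515e+04 Hz.

(a) f₀ = 192.1 Hz  (b) Q = 0.005465  (c) BW = 3.515e+04 Hz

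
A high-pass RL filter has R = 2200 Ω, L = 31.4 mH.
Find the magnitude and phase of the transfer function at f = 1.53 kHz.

Step 1 — Angular frequency: ω = 2π·1530 = 9613 rad/s.
Step 2 — Transfer function: H(jω) = jωL/(R + jωL).
Step 3 — Numerator jωL = j·301.9; denominator R + jωL = 2200 + j301.9.
Step 4 — H = 0.01848 + j0.1347.
Step 5 — Magnitude: |H| = 0.1359 (-17.3 dB); phase: φ = 82.2°.

|H| = 0.1359 (-17.3 dB), φ = 82.2°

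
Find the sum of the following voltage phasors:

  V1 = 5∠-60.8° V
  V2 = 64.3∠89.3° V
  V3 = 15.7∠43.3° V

Step 1 — Convert each phasor to rectangular form:
  V1 = 5·(cos(-60.8°) + j·sin(-60.8°)) = 2.439 - j4.365 V
  V2 = 64.3·(cos(89.3°) + j·sin(89.3°)) = 0.7856 + j64.3 V
  V3 = 15.7·(cos(43.3°) + j·sin(43.3°)) = 11.43 + j10.77 V
Step 2 — Sum components: V_total = 14.65 + j70.7 V.
Step 3 — Convert to polar: |V_total| = 72.2 V, ∠V_total = 78.3°.

V_total = 72.2∠78.3° V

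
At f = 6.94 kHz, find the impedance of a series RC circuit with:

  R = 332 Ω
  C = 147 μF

Step 1 — Angular frequency: ω = 2π·f = 2π·6940 = 4.361e+04 rad/s.
Step 2 — Component impedances:
  R: Z = R = 332 Ω
  C: Z = 1/(jωC) = -j/(ω·C) = 0 - j0.156 Ω
Step 3 — Series combination: Z_total = R + C = 332 - j0.156 Ω = 332∠-0.0° Ω.

Z = 332 - j0.156 Ω = 332∠-0.0° Ω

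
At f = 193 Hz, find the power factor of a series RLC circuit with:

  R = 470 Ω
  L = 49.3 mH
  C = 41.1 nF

Step 1 — Angular frequency: ω = 2π·f = 2π·193 = 1213 rad/s.
Step 2 — Component impedances:
  R: Z = R = 470 Ω
  L: Z = jωL = j·1213·0.0493 = 0 + j59.78 Ω
  C: Z = 1/(jωC) = -j/(ω·C) = 0 - j2.006e+04 Ω
Step 3 — Series combination: Z_total = R + L + C = 470 - j2e+04 Ω = 2.001e+04∠-88.7° Ω.
Step 4 — Power factor: PF = cos(φ) = Re(Z)/|Z| = 470/2.001e+04 = 0.02349.
Step 5 — Type: Im(Z) = -2e+04 ⇒ leading (phase φ = -88.7°).

PF = 0.02349 (leading, φ = -88.7°)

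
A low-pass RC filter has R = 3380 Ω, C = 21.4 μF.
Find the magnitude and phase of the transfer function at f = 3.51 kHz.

Step 1 — Angular frequency: ω = 2π·3510 = 2.205e+04 rad/s.
Step 2 — Transfer function: H(jω) = 1/(1 + jωRC).
Step 3 — Denominator: 1 + jωRC = 1 + j·2.205e+04·3380·2.14e-05 = 1 + j1595.
Step 4 — H = 3.93e-07 - j0.0006269.
Step 5 — Magnitude: |H| = 0.0006269 (-64.1 dB); phase: φ = -90.0°.

|H| = 0.0006269 (-64.1 dB), φ = -90.0°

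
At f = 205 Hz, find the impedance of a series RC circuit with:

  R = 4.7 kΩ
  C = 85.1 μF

Step 1 — Angular frequency: ω = 2π·f = 2π·205 = 1288 rad/s.
Step 2 — Component impedances:
  R: Z = R = 4700 Ω
  C: Z = 1/(jωC) = -j/(ω·C) = 0 - j9.123 Ω
Step 3 — Series combination: Z_total = R + C = 4700 - j9.123 Ω = 4700∠-0.1° Ω.

Z = 4700 - j9.123 Ω = 4700∠-0.1° Ω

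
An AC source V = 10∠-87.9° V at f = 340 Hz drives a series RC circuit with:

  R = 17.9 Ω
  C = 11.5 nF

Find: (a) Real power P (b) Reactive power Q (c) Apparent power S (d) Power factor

Step 1 — Angular frequency: ω = 2π·f = 2π·340 = 2136 rad/s.
Step 2 — Component impedances:
  R: Z = R = 17.9 Ω
  C: Z = 1/(jωC) = -j/(ω·C) = 0 - j4.07e+04 Ω
Step 3 — Series combination: Z_total = R + C = 17.9 - j4.07e+04 Ω = 4.07e+04∠-90.0° Ω.
Step 4 — Source phasor: V = 10∠-87.9° V = 0.3664 - j9.993 V.
Step 5 — Current: I = V / Z = 0.0002455 + j8.894e-06 A = 0.0002457∠2.1° A.
Step 6 — Complex power: S = V·I* = 1.08e-06 - j0.002457 VA.
Step 7 — Real power: P = Re(S) = 1.08e-06 W.
Step 8 — Reactive power: Q = Im(S) = -0.002457 VAR.
Step 9 — Apparent power: |S| = 0.002457 VA.
Step 10 — Power factor: PF = P/|S| = 0.0004398 (leading).

(a) P = 1.08e-06 W  (b) Q = -0.002457 VAR  (c) S = 0.002457 VA  (d) PF = 0.0004398 (leading)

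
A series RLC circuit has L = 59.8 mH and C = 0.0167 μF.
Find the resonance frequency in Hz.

Step 1 — Resonance condition Im(Z)=0 gives ω₀ = 1/√(LC).
Step 2 — ω₀ = 1/√(0.0598·1.67e-08) = 3.164e+04 rad/s.
Step 3 — f₀ = ω₀/(2π) = 5036 Hz.

f₀ = 5036 Hz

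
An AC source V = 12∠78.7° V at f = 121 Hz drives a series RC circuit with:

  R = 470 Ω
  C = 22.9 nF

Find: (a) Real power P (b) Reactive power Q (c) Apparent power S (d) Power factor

Step 1 — Angular frequency: ω = 2π·f = 2π·121 = 760.3 rad/s.
Step 2 — Component impedances:
  R: Z = R = 470 Ω
  C: Z = 1/(jωC) = -j/(ω·C) = 0 - j5.744e+04 Ω
Step 3 — Series combination: Z_total = R + C = 470 - j5.744e+04 Ω = 5.744e+04∠-89.5° Ω.
Step 4 — Source phasor: V = 12∠78.7° V = 2.351 + j11.77 V.
Step 5 — Current: I = V / Z = -0.0002045 + j4.261e-05 A = 0.0002089∠168.2° A.
Step 6 — Complex power: S = V·I* = 2.051e-05 - j0.002507 VA.
Step 7 — Real power: P = Re(S) = 2.051e-05 W.
Step 8 — Reactive power: Q = Im(S) = -0.002507 VAR.
Step 9 — Apparent power: |S| = 0.002507 VA.
Step 10 — Power factor: PF = P/|S| = 0.008182 (leading).

(a) P = 2.051e-05 W  (b) Q = -0.002507 VAR  (c) S = 0.002507 VA  (d) PF = 0.008182 (leading)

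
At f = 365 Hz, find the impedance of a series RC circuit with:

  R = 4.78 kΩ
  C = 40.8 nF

Step 1 — Angular frequency: ω = 2π·f = 2π·365 = 2293 rad/s.
Step 2 — Component impedances:
  R: Z = R = 4780 Ω
  C: Z = 1/(jωC) = -j/(ω·C) = 0 - j1.069e+04 Ω
Step 3 — Series combination: Z_total = R + C = 4780 - j1.069e+04 Ω = 1.171e+04∠-65.9° Ω.

Z = 4780 - j1.069e+04 Ω = 1.171e+04∠-65.9° Ω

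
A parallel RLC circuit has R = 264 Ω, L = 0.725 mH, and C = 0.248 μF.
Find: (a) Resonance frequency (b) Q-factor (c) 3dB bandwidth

Step 1 — Resonance: ω₀ = 1/√(LC) = 1/√(0.000725·2.48e-07) = 7.458e+04 rad/s.
Step 2 — f₀ = ω₀/(2π) = 1.187e+04 Hz.
Step 3 — Parallel Q: Q = R/(ω₀L) = 264/(7.458e+04·0.000725) = 4.883.
Step 4 — Bandwidth: Δω = ω₀/Q = 1.527e+04 rad/s; BW = Δω/(2π) = 2431 Hz.

(a) f₀ = 1.187e+04 Hz  (b) Q = 4.883  (c) BW = 2431 Hz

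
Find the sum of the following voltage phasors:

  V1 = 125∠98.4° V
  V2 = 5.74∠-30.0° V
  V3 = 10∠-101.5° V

Step 1 — Convert each phasor to rectangular form:
  V1 = 125·(cos(98.4°) + j·sin(98.4°)) = -18.26 + j123.7 V
  V2 = 5.74·(cos(-30.0°) + j·sin(-30.0°)) = 4.971 - j2.87 V
  V3 = 10·(cos(-101.5°) + j·sin(-101.5°)) = -1.994 - j9.799 V
Step 2 — Sum components: V_total = -15.28 + j111 V.
Step 3 — Convert to polar: |V_total| = 112 V, ∠V_total = 97.8°.

V_total = 112∠97.8° V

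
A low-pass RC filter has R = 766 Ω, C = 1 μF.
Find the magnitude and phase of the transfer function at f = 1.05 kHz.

Step 1 — Angular frequency: ω = 2π·1050 = 6597 rad/s.
Step 2 — Transfer function: H(jω) = 1/(1 + jωRC).
Step 3 — Denominator: 1 + jωRC = 1 + j·6597·766·1e-06 = 1 + j5.054.
Step 4 — H = 0.03768 - j0.1904.
Step 5 — Magnitude: |H| = 0.1941 (-14.2 dB); phase: φ = -78.8°.

|H| = 0.1941 (-14.2 dB), φ = -78.8°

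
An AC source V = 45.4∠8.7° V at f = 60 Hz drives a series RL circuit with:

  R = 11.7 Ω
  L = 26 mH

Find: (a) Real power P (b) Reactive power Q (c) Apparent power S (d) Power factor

Step 1 — Angular frequency: ω = 2π·f = 2π·60 = 377 rad/s.
Step 2 — Component impedances:
  R: Z = R = 11.7 Ω
  L: Z = jωL = j·377·0.026 = 0 + j9.802 Ω
Step 3 — Series combination: Z_total = R + L = 11.7 + j9.802 Ω = 15.26∠40.0° Ω.
Step 4 — Source phasor: V = 45.4∠8.7° V = 44.88 + j6.867 V.
Step 5 — Current: I = V / Z = 2.543 - j1.543 A = 2.974∠-31.3° A.
Step 6 — Complex power: S = V·I* = 103.5 + j86.72 VA.
Step 7 — Real power: P = Re(S) = 103.5 W.
Step 8 — Reactive power: Q = Im(S) = 86.72 VAR.
Step 9 — Apparent power: |S| = 135 VA.
Step 10 — Power factor: PF = P/|S| = 0.7666 (lagging).

(a) P = 103.5 W  (b) Q = 86.72 VAR  (c) S = 135 VA  (d) PF = 0.7666 (lagging)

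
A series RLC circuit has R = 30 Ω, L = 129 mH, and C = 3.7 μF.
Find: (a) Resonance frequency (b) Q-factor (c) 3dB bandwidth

Step 1 — Resonance: ω₀ = 1/√(LC) = 1/√(0.129·3.7e-06) = 1447 rad/s.
Step 2 — f₀ = ω₀/(2π) = 230.4 Hz.
Step 3 — Series Q: Q = ω₀L/R = 1447·0.129/30 = 6.224.
Step 4 — Bandwidth: Δω = ω₀/Q = 232.6 rad/s; BW = Δω/(2π) = 37.01 Hz.

(a) f₀ = 230.4 Hz  (b) Q = 6.224  (c) BW = 37.01 Hz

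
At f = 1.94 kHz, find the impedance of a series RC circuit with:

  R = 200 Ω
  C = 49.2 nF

Step 1 — Angular frequency: ω = 2π·f = 2π·1940 = 1.219e+04 rad/s.
Step 2 — Component impedances:
  R: Z = R = 200 Ω
  C: Z = 1/(jωC) = -j/(ω·C) = 0 - j1667 Ω
Step 3 — Series combination: Z_total = R + C = 200 - j1667 Ω = 1679∠-83.2° Ω.

Z = 200 - j1667 Ω = 1679∠-83.2° Ω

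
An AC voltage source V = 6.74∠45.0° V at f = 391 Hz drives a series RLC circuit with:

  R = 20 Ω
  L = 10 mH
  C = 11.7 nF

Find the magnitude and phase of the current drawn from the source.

Step 1 — Angular frequency: ω = 2π·f = 2π·391 = 2457 rad/s.
Step 2 — Component impedances:
  R: Z = R = 20 Ω
  L: Z = jωL = j·2457·0.01 = 0 + j24.57 Ω
  C: Z = 1/(jωC) = -j/(ω·C) = 0 - j3.479e+04 Ω
Step 3 — Series combination: Z_total = R + L + C = 20 - j3.477e+04 Ω = 3.477e+04∠-90.0° Ω.
Step 4 — Source phasor: V = 6.74∠45.0° V = 4.766 + j4.766 V.
Step 5 — Ohm's law: I = V / Z_total = (4.766 + j4.766) / (20 - j3.477e+04) = -0.000137 + j0.0001372 A.
Step 6 — Convert to polar: |I| = 0.0001939 A, ∠I = 135.0°.

I = 0.0001939∠135.0° A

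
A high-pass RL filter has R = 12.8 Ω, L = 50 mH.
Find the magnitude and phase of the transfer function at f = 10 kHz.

Step 1 — Angular frequency: ω = 2π·1e+04 = 6.283e+04 rad/s.
Step 2 — Transfer function: H(jω) = jωL/(R + jωL).
Step 3 — Numerator jωL = j·3142; denominator R + jωL = 12.8 + j3142.
Step 4 — H = 1 + j0.004074.
Step 5 — Magnitude: |H| = 1 (-0.0 dB); phase: φ = 0.2°.

|H| = 1 (-0.0 dB), φ = 0.2°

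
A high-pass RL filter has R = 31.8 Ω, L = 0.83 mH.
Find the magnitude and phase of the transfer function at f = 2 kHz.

Step 1 — Angular frequency: ω = 2π·2000 = 1.257e+04 rad/s.
Step 2 — Transfer function: H(jω) = jωL/(R + jωL).
Step 3 — Numerator jωL = j·10.43; denominator R + jωL = 31.8 + j10.43.
Step 4 — H = 0.09713 + j0.2961.
Step 5 — Magnitude: |H| = 0.3117 (-10.1 dB); phase: φ = 71.8°.

|H| = 0.3117 (-10.1 dB), φ = 71.8°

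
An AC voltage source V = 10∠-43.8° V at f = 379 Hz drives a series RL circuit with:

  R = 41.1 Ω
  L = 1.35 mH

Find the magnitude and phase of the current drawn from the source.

Step 1 — Angular frequency: ω = 2π·f = 2π·379 = 2381 rad/s.
Step 2 — Component impedances:
  R: Z = R = 41.1 Ω
  L: Z = jωL = j·2381·0.00135 = 0 + j3.215 Ω
Step 3 — Series combination: Z_total = R + L = 41.1 + j3.215 Ω = 41.23∠4.5° Ω.
Step 4 — Source phasor: V = 10∠-43.8° V = 7.218 - j6.921 V.
Step 5 — Ohm's law: I = V / Z_total = (7.218 - j6.921) / (41.1 + j3.215) = 0.1615 - j0.181 A.
Step 6 — Convert to polar: |I| = 0.2426 A, ∠I = -48.3°.

I = 0.2426∠-48.3° A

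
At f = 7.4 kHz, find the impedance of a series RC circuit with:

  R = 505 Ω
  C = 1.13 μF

Step 1 — Angular frequency: ω = 2π·f = 2π·7400 = 4.65e+04 rad/s.
Step 2 — Component impedances:
  R: Z = R = 505 Ω
  C: Z = 1/(jωC) = -j/(ω·C) = 0 - j19.03 Ω
Step 3 — Series combination: Z_total = R + C = 505 - j19.03 Ω = 505.4∠-2.2° Ω.

Z = 505 - j19.03 Ω = 505.4∠-2.2° Ω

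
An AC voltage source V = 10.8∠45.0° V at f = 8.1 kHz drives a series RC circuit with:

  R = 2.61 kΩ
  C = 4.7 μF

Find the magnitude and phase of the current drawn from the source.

Step 1 — Angular frequency: ω = 2π·f = 2π·8100 = 5.089e+04 rad/s.
Step 2 — Component impedances:
  R: Z = R = 2610 Ω
  C: Z = 1/(jωC) = -j/(ω·C) = 0 - j4.181 Ω
Step 3 — Series combination: Z_total = R + C = 2610 - j4.181 Ω = 2610∠-0.1° Ω.
Step 4 — Source phasor: V = 10.8∠45.0° V = 7.637 + j7.637 V.
Step 5 — Ohm's law: I = V / Z_total = (7.637 + j7.637) / (2610 - j4.181) = 0.002921 + j0.002931 A.
Step 6 — Convert to polar: |I| = 0.004138 A, ∠I = 45.1°.

I = 0.004138∠45.1° A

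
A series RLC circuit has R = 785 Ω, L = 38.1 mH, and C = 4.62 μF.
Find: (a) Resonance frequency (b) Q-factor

Step 1 — Resonance condition Im(Z)=0 gives ω₀ = 1/√(LC).
Step 2 — ω₀ = 1/√(0.0381·4.62e-06) = 2384 rad/s.
Step 3 — f₀ = ω₀/(2π) = 379.3 Hz.
Step 4 — Series Q: Q = ω₀L/R = 2384·0.0381/785 = 0.1157.

(a) f₀ = 379.3 Hz  (b) Q = 0.1157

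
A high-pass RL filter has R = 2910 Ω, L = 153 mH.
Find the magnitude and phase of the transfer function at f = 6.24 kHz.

Step 1 — Angular frequency: ω = 2π·6240 = 3.921e+04 rad/s.
Step 2 — Transfer function: H(jω) = jωL/(R + jωL).
Step 3 — Numerator jωL = j·5999; denominator R + jωL = 2910 + j5999.
Step 4 — H = 0.8095 + j0.3927.
Step 5 — Magnitude: |H| = 0.8997 (-0.9 dB); phase: φ = 25.9°.

|H| = 0.8997 (-0.9 dB), φ = 25.9°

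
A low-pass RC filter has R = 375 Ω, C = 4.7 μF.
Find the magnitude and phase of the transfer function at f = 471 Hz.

Step 1 — Angular frequency: ω = 2π·471 = 2959 rad/s.
Step 2 — Transfer function: H(jω) = 1/(1 + jωRC).
Step 3 — Denominator: 1 + jωRC = 1 + j·2959·375·4.7e-06 = 1 + j5.216.
Step 4 — H = 0.03545 - j0.1849.
Step 5 — Magnitude: |H| = 0.1883 (-14.5 dB); phase: φ = -79.1°.

|H| = 0.1883 (-14.5 dB), φ = -79.1°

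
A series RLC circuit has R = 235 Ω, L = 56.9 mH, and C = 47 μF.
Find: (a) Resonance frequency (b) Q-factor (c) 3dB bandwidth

Step 1 — Resonance: ω₀ = 1/√(LC) = 1/√(0.0569·4.7e-05) = 611.5 rad/s.
Step 2 — f₀ = ω₀/(2π) = 97.32 Hz.
Step 3 — Series Q: Q = ω₀L/R = 611.5·0.0569/235 = 0.1481.
Step 4 — Bandwidth: Δω = ω₀/Q = 4130 rad/s; BW = Δω/(2π) = 657.3 Hz.

(a) f₀ = 97.32 Hz  (b) Q = 0.1481  (c) BW = 657.3 Hz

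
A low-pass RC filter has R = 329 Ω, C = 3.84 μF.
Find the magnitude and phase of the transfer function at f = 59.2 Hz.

Step 1 — Angular frequency: ω = 2π·59.2 = 372 rad/s.
Step 2 — Transfer function: H(jω) = 1/(1 + jωRC).
Step 3 — Denominator: 1 + jωRC = 1 + j·372·329·3.84e-06 = 1 + j0.4699.
Step 4 — H = 0.8191 - j0.3849.
Step 5 — Magnitude: |H| = 0.905 (-0.9 dB); phase: φ = -25.2°.

|H| = 0.905 (-0.9 dB), φ = -25.2°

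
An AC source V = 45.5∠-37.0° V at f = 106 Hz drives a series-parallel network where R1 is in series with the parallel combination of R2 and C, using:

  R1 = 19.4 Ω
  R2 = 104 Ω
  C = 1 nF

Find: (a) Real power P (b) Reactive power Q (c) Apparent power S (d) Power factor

Step 1 — Angular frequency: ω = 2π·f = 2π·106 = 666 rad/s.
Step 2 — Component impedances:
  R1: Z = R = 19.4 Ω
  R2: Z = R = 104 Ω
  C: Z = 1/(jωC) = -j/(ω·C) = 0 - j1.501e+06 Ω
Step 3 — Parallel branch: R2 || C = 1/(1/R2 + 1/C) = 104 - j0.007204 Ω.
Step 4 — Series with R1: Z_total = R1 + (R2 || C) = 123.4 - j0.007204 Ω = 123.4∠-0.0° Ω.
Step 5 — Source phasor: V = 45.5∠-37.0° V = 36.34 - j27.38 V.
Step 6 — Current: I = V / Z = 0.2945 - j0.2219 A = 0.3687∠-37.0° A.
Step 7 — Complex power: S = V·I* = 16.78 - j0.0009794 VA.
Step 8 — Real power: P = Re(S) = 16.78 W.
Step 9 — Reactive power: Q = Im(S) = -0.0009794 VAR.
Step 10 — Apparent power: |S| = 16.78 VA.
Step 11 — Power factor: PF = P/|S| = 1 (leading).

(a) P = 16.78 W  (b) Q = -0.0009794 VAR  (c) S = 16.78 VA  (d) PF = 1 (leading)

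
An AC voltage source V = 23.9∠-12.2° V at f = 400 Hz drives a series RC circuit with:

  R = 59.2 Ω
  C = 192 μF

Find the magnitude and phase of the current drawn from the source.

Step 1 — Angular frequency: ω = 2π·f = 2π·400 = 2513 rad/s.
Step 2 — Component impedances:
  R: Z = R = 59.2 Ω
  C: Z = 1/(jωC) = -j/(ω·C) = 0 - j2.072 Ω
Step 3 — Series combination: Z_total = R + C = 59.2 - j2.072 Ω = 59.24∠-2.0° Ω.
Step 4 — Source phasor: V = 23.9∠-12.2° V = 23.36 - j5.051 V.
Step 5 — Ohm's law: I = V / Z_total = (23.36 - j5.051) / (59.2 - j2.072) = 0.3971 - j0.07141 A.
Step 6 — Convert to polar: |I| = 0.4035 A, ∠I = -10.2°.

I = 0.4035∠-10.2° A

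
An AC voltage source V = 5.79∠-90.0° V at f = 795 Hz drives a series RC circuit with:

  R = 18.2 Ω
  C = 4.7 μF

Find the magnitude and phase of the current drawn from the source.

Step 1 — Angular frequency: ω = 2π·f = 2π·795 = 4995 rad/s.
Step 2 — Component impedances:
  R: Z = R = 18.2 Ω
  C: Z = 1/(jωC) = -j/(ω·C) = 0 - j42.59 Ω
Step 3 — Series combination: Z_total = R + C = 18.2 - j42.59 Ω = 46.32∠-66.9° Ω.
Step 4 — Source phasor: V = 5.79∠-90.0° V = 0 - j5.79 V.
Step 5 — Ohm's law: I = V / Z_total = (0 - j5.79) / (18.2 - j42.59) = 0.1149 - j0.04911 A.
Step 6 — Convert to polar: |I| = 0.125 A, ∠I = -23.1°.

I = 0.125∠-23.1° A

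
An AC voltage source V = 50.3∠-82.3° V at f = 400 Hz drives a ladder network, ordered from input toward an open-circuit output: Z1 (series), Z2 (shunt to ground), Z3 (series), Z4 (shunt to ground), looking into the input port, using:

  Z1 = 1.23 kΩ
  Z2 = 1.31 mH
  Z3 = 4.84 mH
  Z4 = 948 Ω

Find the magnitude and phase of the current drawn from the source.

Step 1 — Angular frequency: ω = 2π·f = 2π·400 = 2513 rad/s.
Step 2 — Component impedances:
  Z1: Z = R = 1230 Ω
  Z2: Z = jωL = j·2513·0.00131 = 0 + j3.292 Ω
  Z3: Z = jωL = j·2513·0.00484 = 0 + j12.16 Ω
  Z4: Z = R = 948 Ω
Step 3 — Ladder network (open output): work backward from the far end, alternating series and parallel combinations. Z_in = 1230 + j3.292 Ω = 1230∠0.2° Ω.
Step 4 — Source phasor: V = 50.3∠-82.3° V = 6.74 - j49.85 V.
Step 5 — Ohm's law: I = V / Z_total = (6.74 - j49.85) / (1230 + j3.292) = 0.005371 - j0.04054 A.
Step 6 — Convert to polar: |I| = 0.04089 A, ∠I = -82.5°.

I = 0.04089∠-82.5° A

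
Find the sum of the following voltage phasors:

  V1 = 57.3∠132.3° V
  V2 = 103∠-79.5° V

Step 1 — Convert each phasor to rectangular form:
  V1 = 57.3·(cos(132.3°) + j·sin(132.3°)) = -38.56 + j42.38 V
  V2 = 103·(cos(-79.5°) + j·sin(-79.5°)) = 18.77 - j101.3 V
Step 2 — Sum components: V_total = -19.79 - j58.89 V.
Step 3 — Convert to polar: |V_total| = 62.13 V, ∠V_total = -108.6°.

V_total = 62.13∠-108.6° V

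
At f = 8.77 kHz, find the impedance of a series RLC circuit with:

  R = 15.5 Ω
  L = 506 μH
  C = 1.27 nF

Step 1 — Angular frequency: ω = 2π·f = 2π·8770 = 5.51e+04 rad/s.
Step 2 — Component impedances:
  R: Z = R = 15.5 Ω
  L: Z = jωL = j·5.51e+04·0.000506 = 0 + j27.88 Ω
  C: Z = 1/(jωC) = -j/(ω·C) = 0 - j1.429e+04 Ω
Step 3 — Series combination: Z_total = R + L + C = 15.5 - j1.426e+04 Ω = 1.426e+04∠-89.9° Ω.

Z = 15.5 - j1.426e+04 Ω = 1.426e+04∠-89.9° Ω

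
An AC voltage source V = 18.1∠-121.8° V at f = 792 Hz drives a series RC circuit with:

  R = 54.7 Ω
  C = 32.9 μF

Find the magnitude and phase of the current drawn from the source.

Step 1 — Angular frequency: ω = 2π·f = 2π·792 = 4976 rad/s.
Step 2 — Component impedances:
  R: Z = R = 54.7 Ω
  C: Z = 1/(jωC) = -j/(ω·C) = 0 - j6.108 Ω
Step 3 — Series combination: Z_total = R + C = 54.7 - j6.108 Ω = 55.04∠-6.4° Ω.
Step 4 — Source phasor: V = 18.1∠-121.8° V = -9.538 - j15.38 V.
Step 5 — Ohm's law: I = V / Z_total = (-9.538 - j15.38) / (54.7 - j6.108) = -0.1412 - j0.297 A.
Step 6 — Convert to polar: |I| = 0.3289 A, ∠I = -115.4°.

I = 0.3289∠-115.4° A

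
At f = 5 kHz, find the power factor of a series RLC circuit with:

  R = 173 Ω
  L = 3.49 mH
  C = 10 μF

Step 1 — Angular frequency: ω = 2π·f = 2π·5000 = 3.142e+04 rad/s.
Step 2 — Component impedances:
  R: Z = R = 173 Ω
  L: Z = jωL = j·3.142e+04·0.00349 = 0 + j109.6 Ω
  C: Z = 1/(jωC) = -j/(ω·C) = 0 - j3.183 Ω
Step 3 — Series combination: Z_total = R + L + C = 173 + j106.5 Ω = 203.1∠31.6° Ω.
Step 4 — Power factor: PF = cos(φ) = Re(Z)/|Z| = 173/203.13 = 0.8517.
Step 5 — Type: Im(Z) = 106.5 ⇒ lagging (phase φ = 31.6°).

PF = 0.8517 (lagging, φ = 31.6°)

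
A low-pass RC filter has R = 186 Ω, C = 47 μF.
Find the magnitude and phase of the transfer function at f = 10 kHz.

Step 1 — Angular frequency: ω = 2π·1e+04 = 6.283e+04 rad/s.
Step 2 — Transfer function: H(jω) = 1/(1 + jωRC).
Step 3 — Denominator: 1 + jωRC = 1 + j·6.283e+04·186·4.7e-05 = 1 + j549.3.
Step 4 — H = 3.314e-06 - j0.001821.
Step 5 — Magnitude: |H| = 0.001821 (-54.8 dB); phase: φ = -89.9°.

|H| = 0.001821 (-54.8 dB), φ = -89.9°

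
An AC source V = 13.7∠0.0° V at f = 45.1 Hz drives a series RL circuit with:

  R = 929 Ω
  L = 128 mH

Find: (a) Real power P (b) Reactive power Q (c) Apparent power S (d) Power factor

Step 1 — Angular frequency: ω = 2π·f = 2π·45.1 = 283.4 rad/s.
Step 2 — Component impedances:
  R: Z = R = 929 Ω
  L: Z = jωL = j·283.4·0.128 = 0 + j36.27 Ω
Step 3 — Series combination: Z_total = R + L = 929 + j36.27 Ω = 929.7∠2.2° Ω.
Step 4 — Source phasor: V = 13.7∠0.0° V = 13.7 V.
Step 5 — Current: I = V / Z = 0.01472 - j0.0005749 A = 0.01474∠-2.2° A.
Step 6 — Complex power: S = V·I* = 0.2017 + j0.007876 VA.
Step 7 — Real power: P = Re(S) = 0.2017 W.
Step 8 — Reactive power: Q = Im(S) = 0.007876 VAR.
Step 9 — Apparent power: |S| = 0.2019 VA.
Step 10 — Power factor: PF = P/|S| = 0.9992 (lagging).

(a) P = 0.2017 W  (b) Q = 0.007876 VAR  (c) S = 0.2019 VA  (d) PF = 0.9992 (lagging)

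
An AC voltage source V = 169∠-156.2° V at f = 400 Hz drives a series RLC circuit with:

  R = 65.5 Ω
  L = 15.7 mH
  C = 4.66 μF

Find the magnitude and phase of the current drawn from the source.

Step 1 — Angular frequency: ω = 2π·f = 2π·400 = 2513 rad/s.
Step 2 — Component impedances:
  R: Z = R = 65.5 Ω
  L: Z = jωL = j·2513·0.0157 = 0 + j39.46 Ω
  C: Z = 1/(jωC) = -j/(ω·C) = 0 - j85.38 Ω
Step 3 — Series combination: Z_total = R + L + C = 65.5 - j45.93 Ω = 80∠-35.0° Ω.
Step 4 — Source phasor: V = 169∠-156.2° V = -154.6 - j68.2 V.
Step 5 — Ohm's law: I = V / Z_total = (-154.6 - j68.2) / (65.5 - j45.93) = -1.093 - j1.808 A.
Step 6 — Convert to polar: |I| = 2.113 A, ∠I = -121.2°.

I = 2.113∠-121.2° A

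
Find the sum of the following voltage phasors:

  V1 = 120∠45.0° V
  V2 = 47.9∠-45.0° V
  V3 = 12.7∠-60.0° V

Step 1 — Convert each phasor to rectangular form:
  V1 = 120·(cos(45.0°) + j·sin(45.0°)) = 84.85 + j84.85 V
  V2 = 47.9·(cos(-45.0°) + j·sin(-45.0°)) = 33.87 - j33.87 V
  V3 = 12.7·(cos(-60.0°) + j·sin(-60.0°)) = 6.35 - j11 V
Step 2 — Sum components: V_total = 125.1 + j39.98 V.
Step 3 — Convert to polar: |V_total| = 131.3 V, ∠V_total = 17.7°.

V_total = 131.3∠17.7° V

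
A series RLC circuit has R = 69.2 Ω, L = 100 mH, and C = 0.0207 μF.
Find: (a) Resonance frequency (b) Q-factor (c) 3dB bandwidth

Step 1 — Resonance: ω₀ = 1/√(LC) = 1/√(0.1·2.07e-08) = 2.198e+04 rad/s.
Step 2 — f₀ = ω₀/(2π) = 3498 Hz.
Step 3 — Series Q: Q = ω₀L/R = 2.198e+04·0.1/69.2 = 31.76.
Step 4 — Bandwidth: Δω = ω₀/Q = 692 rad/s; BW = Δω/(2π) = 110.1 Hz.

(a) f₀ = 3498 Hz  (b) Q = 31.76  (c) BW = 110.1 Hz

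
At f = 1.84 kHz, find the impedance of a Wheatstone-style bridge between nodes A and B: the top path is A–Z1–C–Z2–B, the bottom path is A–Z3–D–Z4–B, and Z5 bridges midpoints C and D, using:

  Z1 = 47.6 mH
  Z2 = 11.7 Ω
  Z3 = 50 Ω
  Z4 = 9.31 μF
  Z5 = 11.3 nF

Step 1 — Angular frequency: ω = 2π·f = 2π·1840 = 1.156e+04 rad/s.
Step 2 — Component impedances:
  Z1: Z = jωL = j·1.156e+04·0.0476 = 0 + j550.3 Ω
  Z2: Z = R = 11.7 Ω
  Z3: Z = R = 50 Ω
  Z4: Z = 1/(jωC) = -j/(ω·C) = 0 - j9.291 Ω
  Z5: Z = 1/(jωC) = -j/(ω·C) = 0 - j7655 Ω
Step 3 — Bridge requires nodal analysis (the Z5 bridge couples midpoints C and D, so the two paths cannot be reduced to a simple series/parallel combination). Setting node B to ground and injecting 1 A at node A, the 3-node admittance system at A, C, D solves to V_A = Z_AB = 51.19 - j4.685 Ω = 51.4∠-5.2° Ω.

Z = 51.19 - j4.685 Ω = 51.4∠-5.2° Ω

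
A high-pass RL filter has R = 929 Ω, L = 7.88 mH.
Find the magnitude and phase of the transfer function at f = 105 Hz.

Step 1 — Angular frequency: ω = 2π·105 = 659.7 rad/s.
Step 2 — Transfer function: H(jω) = jωL/(R + jωL).
Step 3 — Numerator jωL = j·5.199; denominator R + jωL = 929 + j5.199.
Step 4 — H = 3.131e-05 + j0.005596.
Step 5 — Magnitude: |H| = 0.005596 (-45.0 dB); phase: φ = 89.7°.

|H| = 0.005596 (-45.0 dB), φ = 89.7°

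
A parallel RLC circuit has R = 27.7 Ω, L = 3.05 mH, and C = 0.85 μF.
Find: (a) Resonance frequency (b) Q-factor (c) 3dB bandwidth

Step 1 — Resonance: ω₀ = 1/√(LC) = 1/√(0.00305·8.5e-07) = 1.964e+04 rad/s.
Step 2 — f₀ = ω₀/(2π) = 3126 Hz.
Step 3 — Parallel Q: Q = R/(ω₀L) = 27.7/(1.964e+04·0.00305) = 0.4624.
Step 4 — Bandwidth: Δω = ω₀/Q = 4.247e+04 rad/s; BW = Δω/(2π) = 6760 Hz.

(a) f₀ = 3126 Hz  (b) Q = 0.4624  (c) BW = 6760 Hz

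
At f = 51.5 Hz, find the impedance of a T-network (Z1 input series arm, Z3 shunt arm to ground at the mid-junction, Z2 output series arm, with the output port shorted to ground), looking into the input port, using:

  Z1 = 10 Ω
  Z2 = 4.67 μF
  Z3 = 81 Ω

Step 1 — Angular frequency: ω = 2π·f = 2π·51.5 = 323.6 rad/s.
Step 2 — Component impedances:
  Z1: Z = R = 10 Ω
  Z2: Z = 1/(jωC) = -j/(ω·C) = 0 - j661.8 Ω
  Z3: Z = R = 81 Ω
Step 3 — With the output port shorted to ground, the output series arm Z2 runs from the junction to ground; the shunt arm Z3 also runs from the junction to ground. They appear in parallel: Z3 || Z2 = 79.8 - j9.768 Ω.
Step 4 — Series with input arm Z1: Z_in = Z1 + (Z3 || Z2) = 89.8 - j9.768 Ω = 90.33∠-6.2° Ω.

Z = 89.8 - j9.768 Ω = 90.33∠-6.2° Ω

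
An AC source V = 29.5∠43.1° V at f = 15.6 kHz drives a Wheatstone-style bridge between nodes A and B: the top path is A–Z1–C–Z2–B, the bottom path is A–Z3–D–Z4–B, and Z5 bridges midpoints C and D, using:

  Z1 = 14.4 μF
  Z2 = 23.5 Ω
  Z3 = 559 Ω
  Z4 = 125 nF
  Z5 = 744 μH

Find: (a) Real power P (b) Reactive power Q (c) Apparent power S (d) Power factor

Step 1 — Angular frequency: ω = 2π·f = 2π·1.56e+04 = 9.802e+04 rad/s.
Step 2 — Component impedances:
  Z1: Z = 1/(jωC) = -j/(ω·C) = 0 - j0.7085 Ω
  Z2: Z = R = 23.5 Ω
  Z3: Z = R = 559 Ω
  Z4: Z = 1/(jωC) = -j/(ω·C) = 0 - j81.62 Ω
  Z5: Z = jωL = j·9.802e+04·0.000744 = 0 + j72.93 Ω
Step 3 — Bridge requires nodal analysis (the Z5 bridge couples midpoints C and D, so the two paths cannot be reduced to a simple series/parallel combination). Setting node B to ground and injecting 1 A at node A, the 3-node admittance system at A, C, D solves to V_A = Z_AB = 7.969 - j5.372 Ω = 9.61∠-34.0° Ω.
Step 4 — Source phasor: V = 29.5∠43.1° V = 21.54 + j20.16 V.
Step 5 — Current: I = V / Z = 0.6859 + j2.992 A = 3.07∠77.1° A.
Step 6 — Complex power: S = V·I* = 75.08 - j50.62 VA.
Step 7 — Real power: P = Re(S) = 75.08 W.
Step 8 — Reactive power: Q = Im(S) = -50.62 VAR.
Step 9 — Apparent power: |S| = 90.55 VA.
Step 10 — Power factor: PF = P/|S| = 0.8292 (leading).

(a) P = 75.08 W  (b) Q = -50.62 VAR  (c) S = 90.55 VA  (d) PF = 0.8292 (leading)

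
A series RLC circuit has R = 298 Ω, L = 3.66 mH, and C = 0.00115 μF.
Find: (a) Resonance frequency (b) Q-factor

Step 1 — Resonance condition Im(Z)=0 gives ω₀ = 1/√(LC).
Step 2 — ω₀ = 1/√(0.00366·1.15e-09) = 4.874e+05 rad/s.
Step 3 — f₀ = ω₀/(2π) = 7.758e+04 Hz.
Step 4 — Series Q: Q = ω₀L/R = 4.874e+05·0.00366/298 = 5.987.

(a) f₀ = 7.758e+04 Hz  (b) Q = 5.987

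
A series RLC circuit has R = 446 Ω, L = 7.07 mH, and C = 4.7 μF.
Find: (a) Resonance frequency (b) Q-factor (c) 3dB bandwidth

Step 1 — Resonance condition Im(Z)=0 gives ω₀ = 1/√(LC).
Step 2 — ω₀ = 1/√(0.00707·4.7e-06) = 5486 rad/s.
Step 3 — f₀ = ω₀/(2π) = 873.1 Hz.
Step 4 — Series Q: Q = ω₀L/R = 5486·0.00707/446 = 0.08696.
Step 5 — 3dB bandwidth: Δω = ω₀/Q = 6.308e+04 rad/s; BW = Δω/(2π) = 1.004e+04 Hz.

(a) f₀ = 873.1 Hz  (b) Q = 0.08696  (c) BW = 1.004e+04 Hz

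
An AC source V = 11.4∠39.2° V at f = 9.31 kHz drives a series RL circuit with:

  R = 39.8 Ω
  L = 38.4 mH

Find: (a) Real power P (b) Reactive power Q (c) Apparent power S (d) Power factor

Step 1 — Angular frequency: ω = 2π·f = 2π·9310 = 5.85e+04 rad/s.
Step 2 — Component impedances:
  R: Z = R = 39.8 Ω
  L: Z = jωL = j·5.85e+04·0.0384 = 0 + j2246 Ω
Step 3 — Series combination: Z_total = R + L = 39.8 + j2246 Ω = 2247∠89.0° Ω.
Step 4 — Source phasor: V = 11.4∠39.2° V = 8.834 + j7.205 V.
Step 5 — Current: I = V / Z = 0.003276 - j0.003875 A = 0.005074∠-49.8° A.
Step 6 — Complex power: S = V·I* = 0.001025 + j0.05784 VA.
Step 7 — Real power: P = Re(S) = 0.001025 W.
Step 8 — Reactive power: Q = Im(S) = 0.05784 VAR.
Step 9 — Apparent power: |S| = 0.05785 VA.
Step 10 — Power factor: PF = P/|S| = 0.01772 (lagging).

(a) P = 0.001025 W  (b) Q = 0.05784 VAR  (c) S = 0.05785 VA  (d) PF = 0.01772 (lagging)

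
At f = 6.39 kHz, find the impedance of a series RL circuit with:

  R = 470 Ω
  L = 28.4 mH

Step 1 — Angular frequency: ω = 2π·f = 2π·6390 = 4.015e+04 rad/s.
Step 2 — Component impedances:
  R: Z = R = 470 Ω
  L: Z = jωL = j·4.015e+04·0.0284 = 0 + j1140 Ω
Step 3 — Series combination: Z_total = R + L = 470 + j1140 Ω = 1233∠67.6° Ω.

Z = 470 + j1140 Ω = 1233∠67.6° Ω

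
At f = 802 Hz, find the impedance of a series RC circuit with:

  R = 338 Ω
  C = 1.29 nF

Step 1 — Angular frequency: ω = 2π·f = 2π·802 = 5039 rad/s.
Step 2 — Component impedances:
  R: Z = R = 338 Ω
  C: Z = 1/(jωC) = -j/(ω·C) = 0 - j1.538e+05 Ω
Step 3 — Series combination: Z_total = R + C = 338 - j1.538e+05 Ω = 1.538e+05∠-89.9° Ω.

Z = 338 - j1.538e+05 Ω = 1.538e+05∠-89.9° Ω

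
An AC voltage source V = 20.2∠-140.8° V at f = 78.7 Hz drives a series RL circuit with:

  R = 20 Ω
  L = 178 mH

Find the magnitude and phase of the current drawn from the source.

Step 1 — Angular frequency: ω = 2π·f = 2π·78.7 = 494.5 rad/s.
Step 2 — Component impedances:
  R: Z = R = 20 Ω
  L: Z = jωL = j·494.5·0.178 = 0 + j88.02 Ω
Step 3 — Series combination: Z_total = R + L = 20 + j88.02 Ω = 90.26∠77.2° Ω.
Step 4 — Source phasor: V = 20.2∠-140.8° V = -15.65 - j12.77 V.
Step 5 — Ohm's law: I = V / Z_total = (-15.65 - j12.77) / (20 + j88.02) = -0.1764 + j0.1378 A.
Step 6 — Convert to polar: |I| = 0.2238 A, ∠I = 142.0°.

I = 0.2238∠142.0° A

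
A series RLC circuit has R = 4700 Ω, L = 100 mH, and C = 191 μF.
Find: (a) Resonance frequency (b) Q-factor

Step 1 — Resonance condition Im(Z)=0 gives ω₀ = 1/√(LC).
Step 2 — ω₀ = 1/√(0.1·0.000191) = 228.8 rad/s.
Step 3 — f₀ = ω₀/(2π) = 36.42 Hz.
Step 4 — Series Q: Q = ω₀L/R = 228.8·0.1/4700 = 0.004868.

(a) f₀ = 36.42 Hz  (b) Q = 0.004868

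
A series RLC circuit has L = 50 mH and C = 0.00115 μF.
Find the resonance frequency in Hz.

Step 1 — Resonance condition Im(Z)=0 gives ω₀ = 1/√(LC).
Step 2 — ω₀ = 1/√(0.05·1.15e-09) = 1.319e+05 rad/s.
Step 3 — f₀ = ω₀/(2π) = 2.099e+04 Hz.

f₀ = 2.099e+04 Hz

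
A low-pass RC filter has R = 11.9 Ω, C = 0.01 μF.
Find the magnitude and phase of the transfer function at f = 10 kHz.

Step 1 — Angular frequency: ω = 2π·1e+04 = 6.283e+04 rad/s.
Step 2 — Transfer function: H(jω) = 1/(1 + jωRC).
Step 3 — Denominator: 1 + jωRC = 1 + j·6.283e+04·11.9·1e-08 = 1 + j0.007477.
Step 4 — H = 0.9999 - j0.007477.
Step 5 — Magnitude: |H| = 1 (-0.0 dB); phase: φ = -0.4°.

|H| = 1 (-0.0 dB), φ = -0.4°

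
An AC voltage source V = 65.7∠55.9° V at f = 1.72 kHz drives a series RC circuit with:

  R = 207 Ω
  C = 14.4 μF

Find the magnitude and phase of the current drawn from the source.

Step 1 — Angular frequency: ω = 2π·f = 2π·1720 = 1.081e+04 rad/s.
Step 2 — Component impedances:
  R: Z = R = 207 Ω
  C: Z = 1/(jωC) = -j/(ω·C) = 0 - j6.426 Ω
Step 3 — Series combination: Z_total = R + C = 207 - j6.426 Ω = 207.1∠-1.8° Ω.
Step 4 — Source phasor: V = 65.7∠55.9° V = 36.83 + j54.4 V.
Step 5 — Ohm's law: I = V / Z_total = (36.83 + j54.4) / (207 - j6.426) = 0.1696 + j0.2681 A.
Step 6 — Convert to polar: |I| = 0.3172 A, ∠I = 57.7°.

I = 0.3172∠57.7° A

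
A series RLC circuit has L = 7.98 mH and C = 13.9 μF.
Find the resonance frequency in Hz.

Step 1 — Resonance condition Im(Z)=0 gives ω₀ = 1/√(LC).
Step 2 — ω₀ = 1/√(0.00798·1.39e-05) = 3003 rad/s.
Step 3 — f₀ = ω₀/(2π) = 477.9 Hz.

f₀ = 477.9 Hz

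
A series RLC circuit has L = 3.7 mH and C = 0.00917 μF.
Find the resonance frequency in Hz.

Step 1 — Resonance condition Im(Z)=0 gives ω₀ = 1/√(LC).
Step 2 — ω₀ = 1/√(0.0037·9.17e-09) = 1.717e+05 rad/s.
Step 3 — f₀ = ω₀/(2π) = 2.732e+04 Hz.

f₀ = 2.732e+04 Hz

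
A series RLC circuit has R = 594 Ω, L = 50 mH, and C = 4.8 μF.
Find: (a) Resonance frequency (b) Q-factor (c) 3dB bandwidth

Step 1 — Resonance condition Im(Z)=0 gives ω₀ = 1/√(LC).
Step 2 — ω₀ = 1/√(0.05·4.8e-06) = 2041 rad/s.
Step 3 — f₀ = ω₀/(2π) = 324.9 Hz.
Step 4 — Series Q: Q = ω₀L/R = 2041·0.05/594 = 0.1718.
Step 5 — 3dB bandwidth: Δω = ω₀/Q = 1.188e+04 rad/s; BW = Δω/(2π) = 1891 Hz.

(a) f₀ = 324.9 Hz  (b) Q = 0.1718  (c) BW = 1891 Hz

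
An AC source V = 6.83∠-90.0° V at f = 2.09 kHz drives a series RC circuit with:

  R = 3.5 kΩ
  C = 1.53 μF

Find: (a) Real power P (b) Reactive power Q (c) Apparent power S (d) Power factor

Step 1 — Angular frequency: ω = 2π·f = 2π·2090 = 1.313e+04 rad/s.
Step 2 — Component impedances:
  R: Z = R = 3500 Ω
  C: Z = 1/(jωC) = -j/(ω·C) = 0 - j49.77 Ω
Step 3 — Series combination: Z_total = R + C = 3500 - j49.77 Ω = 3500∠-0.8° Ω.
Step 4 — Source phasor: V = 6.83∠-90.0° V = 0 - j6.83 V.
Step 5 — Current: I = V / Z = 2.774e-05 - j0.001951 A = 0.001951∠-89.2° A.
Step 6 — Complex power: S = V·I* = 0.01333 - j0.0001895 VA.
Step 7 — Real power: P = Re(S) = 0.01333 W.
Step 8 — Reactive power: Q = Im(S) = -0.0001895 VAR.
Step 9 — Apparent power: |S| = 0.01333 VA.
Step 10 — Power factor: PF = P/|S| = 0.9999 (leading).

(a) P = 0.01333 W  (b) Q = -0.0001895 VAR  (c) S = 0.01333 VA  (d) PF = 0.9999 (leading)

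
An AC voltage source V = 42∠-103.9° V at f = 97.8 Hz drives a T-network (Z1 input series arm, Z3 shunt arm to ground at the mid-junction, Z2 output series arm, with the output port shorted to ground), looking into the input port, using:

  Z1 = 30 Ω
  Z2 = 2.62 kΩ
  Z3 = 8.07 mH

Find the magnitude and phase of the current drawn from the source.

Step 1 — Angular frequency: ω = 2π·f = 2π·97.8 = 614.5 rad/s.
Step 2 — Component impedances:
  Z1: Z = R = 30 Ω
  Z2: Z = R = 2620 Ω
  Z3: Z = jωL = j·614.5·0.00807 = 0 + j4.959 Ω
Step 3 — With the output port shorted to ground, the output series arm Z2 runs from the junction to ground; the shunt arm Z3 also runs from the junction to ground. They appear in parallel: Z3 || Z2 = 0.009386 + j4.959 Ω.
Step 4 — Series with input arm Z1: Z_in = Z1 + (Z3 || Z2) = 30.01 + j4.959 Ω = 30.42∠9.4° Ω.
Step 5 — Source phasor: V = 42∠-103.9° V = -10.09 - j40.77 V.
Step 6 — Ohm's law: I = V / Z_total = (-10.09 - j40.77) / (30.01 + j4.959) = -0.5458 - j1.268 A.
Step 7 — Convert to polar: |I| = 1.381 A, ∠I = -113.3°.

I = 1.381∠-113.3° A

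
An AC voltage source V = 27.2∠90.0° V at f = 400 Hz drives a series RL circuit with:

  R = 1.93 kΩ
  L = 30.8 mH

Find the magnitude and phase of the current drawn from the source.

Step 1 — Angular frequency: ω = 2π·f = 2π·400 = 2513 rad/s.
Step 2 — Component impedances:
  R: Z = R = 1930 Ω
  L: Z = jωL = j·2513·0.0308 = 0 + j77.41 Ω
Step 3 — Series combination: Z_total = R + L = 1930 + j77.41 Ω = 1932∠2.3° Ω.
Step 4 — Source phasor: V = 27.2∠90.0° V = 0 + j27.2 V.
Step 5 — Ohm's law: I = V / Z_total = (0 + j27.2) / (1930 + j77.41) = 0.0005643 + j0.01407 A.
Step 6 — Convert to polar: |I| = 0.01408 A, ∠I = 87.7°.

I = 0.01408∠87.7° A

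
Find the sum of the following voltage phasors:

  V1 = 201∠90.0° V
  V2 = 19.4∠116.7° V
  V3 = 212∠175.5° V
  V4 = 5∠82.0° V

Step 1 — Convert each phasor to rectangular form:
  V1 = 201·(cos(90.0°) + j·sin(90.0°)) = 0 + j201 V
  V2 = 19.4·(cos(116.7°) + j·sin(116.7°)) = -8.717 + j17.33 V
  V3 = 212·(cos(175.5°) + j·sin(175.5°)) = -211.3 + j16.63 V
  V4 = 5·(cos(82.0°) + j·sin(82.0°)) = 0.6959 + j4.951 V
Step 2 — Sum components: V_total = -219.4 + j239.9 V.
Step 3 — Convert to polar: |V_total| = 325.1 V, ∠V_total = 132.4°.

V_total = 325.1∠132.4° V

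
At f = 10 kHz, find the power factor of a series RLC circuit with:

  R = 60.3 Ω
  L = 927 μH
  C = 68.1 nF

Step 1 — Angular frequency: ω = 2π·f = 2π·1e+04 = 6.283e+04 rad/s.
Step 2 — Component impedances:
  R: Z = R = 60.3 Ω
  L: Z = jωL = j·6.283e+04·0.000927 = 0 + j58.25 Ω
  C: Z = 1/(jωC) = -j/(ω·C) = 0 - j233.7 Ω
Step 3 — Series combination: Z_total = R + L + C = 60.3 - j175.5 Ω = 185.5∠-71.0° Ω.
Step 4 — Power factor: PF = cos(φ) = Re(Z)/|Z| = 60.3/185.53 = 0.325.
Step 5 — Type: Im(Z) = -175.5 ⇒ leading (phase φ = -71.0°).

PF = 0.325 (leading, φ = -71.0°)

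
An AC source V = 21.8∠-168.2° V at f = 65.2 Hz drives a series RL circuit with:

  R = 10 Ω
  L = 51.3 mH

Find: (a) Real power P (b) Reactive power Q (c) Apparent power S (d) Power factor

Step 1 — Angular frequency: ω = 2π·f = 2π·65.2 = 409.7 rad/s.
Step 2 — Component impedances:
  R: Z = R = 10 Ω
  L: Z = jωL = j·409.7·0.0513 = 0 + j21.02 Ω
Step 3 — Series combination: Z_total = R + L = 10 + j21.02 Ω = 23.27∠64.6° Ω.
Step 4 — Source phasor: V = 21.8∠-168.2° V = -21.34 - j4.458 V.
Step 5 — Current: I = V / Z = -0.5669 + j0.7456 A = 0.9367∠127.2° A.
Step 6 — Complex power: S = V·I* = 8.774 + j18.44 VA.
Step 7 — Real power: P = Re(S) = 8.774 W.
Step 8 — Reactive power: Q = Im(S) = 18.44 VAR.
Step 9 — Apparent power: |S| = 20.42 VA.
Step 10 — Power factor: PF = P/|S| = 0.4297 (lagging).

(a) P = 8.774 W  (b) Q = 18.44 VAR  (c) S = 20.42 VA  (d) PF = 0.4297 (lagging)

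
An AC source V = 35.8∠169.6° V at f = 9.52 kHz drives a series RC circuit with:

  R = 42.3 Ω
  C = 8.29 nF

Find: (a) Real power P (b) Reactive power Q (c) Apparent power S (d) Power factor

Step 1 — Angular frequency: ω = 2π·f = 2π·9520 = 5.982e+04 rad/s.
Step 2 — Component impedances:
  R: Z = R = 42.3 Ω
  C: Z = 1/(jωC) = -j/(ω·C) = 0 - j2017 Ω
Step 3 — Series combination: Z_total = R + C = 42.3 - j2017 Ω = 2017∠-88.8° Ω.
Step 4 — Source phasor: V = 35.8∠169.6° V = -35.21 + j6.463 V.
Step 5 — Current: I = V / Z = -0.003569 - j0.01739 A = 0.01775∠-101.6° A.
Step 6 — Complex power: S = V·I* = 0.01332 - j0.6353 VA.
Step 7 — Real power: P = Re(S) = 0.01332 W.
Step 8 — Reactive power: Q = Im(S) = -0.6353 VAR.
Step 9 — Apparent power: |S| = 0.6354 VA.
Step 10 — Power factor: PF = P/|S| = 0.02097 (leading).

(a) P = 0.01332 W  (b) Q = -0.6353 VAR  (c) S = 0.6354 VA  (d) PF = 0.02097 (leading)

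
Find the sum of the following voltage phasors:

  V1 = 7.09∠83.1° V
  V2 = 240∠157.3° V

Step 1 — Convert each phasor to rectangular form:
  V1 = 7.09·(cos(83.1°) + j·sin(83.1°)) = 0.8518 + j7.039 V
  V2 = 240·(cos(157.3°) + j·sin(157.3°)) = -221.4 + j92.62 V
Step 2 — Sum components: V_total = -220.6 + j99.66 V.
Step 3 — Convert to polar: |V_total| = 242 V, ∠V_total = 155.7°.

V_total = 242∠155.7° V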